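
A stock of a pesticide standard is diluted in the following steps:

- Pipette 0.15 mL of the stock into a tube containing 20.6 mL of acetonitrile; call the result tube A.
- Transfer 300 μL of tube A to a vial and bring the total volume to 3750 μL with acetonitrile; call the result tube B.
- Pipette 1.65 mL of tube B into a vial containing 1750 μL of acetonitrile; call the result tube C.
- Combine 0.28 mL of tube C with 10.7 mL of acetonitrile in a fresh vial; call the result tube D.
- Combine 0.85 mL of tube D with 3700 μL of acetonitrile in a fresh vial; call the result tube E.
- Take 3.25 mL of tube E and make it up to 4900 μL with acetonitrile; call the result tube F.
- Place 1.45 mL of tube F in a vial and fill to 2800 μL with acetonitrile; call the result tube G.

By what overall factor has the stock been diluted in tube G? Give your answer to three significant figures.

Step 1: 0.15 mL + 20.6 mL = 20.75 mL total → factor 20.75/0.15 = 138.33
Step 2: 300 μL brought to 3750 μL → factor 3750/300 = 12.5
Step 3: 1.65 mL + 1750 μL = 3.4 mL total → factor 3.4/1.65 = 2.0606
Step 4: 0.28 mL + 10.7 mL = 10.98 mL total → factor 10.98/0.28 = 39.214
Step 5: 0.85 mL + 3700 μL = 4.55 mL total → factor 4.55/0.85 = 5.3529
Step 6: 3.25 mL brought to 4900 μL → factor 4.9/3.25 = 1.5077
Step 7: 1.45 mL brought to 2800 μL → factor 2.8/1.45 = 1.931
Overall dilution factor = 138.33 × 12.5 × 2.0606 × 39.214 × 5.3529 × 1.5077 × 1.931 = 2.1776 × 10^6

2.18 × 10^6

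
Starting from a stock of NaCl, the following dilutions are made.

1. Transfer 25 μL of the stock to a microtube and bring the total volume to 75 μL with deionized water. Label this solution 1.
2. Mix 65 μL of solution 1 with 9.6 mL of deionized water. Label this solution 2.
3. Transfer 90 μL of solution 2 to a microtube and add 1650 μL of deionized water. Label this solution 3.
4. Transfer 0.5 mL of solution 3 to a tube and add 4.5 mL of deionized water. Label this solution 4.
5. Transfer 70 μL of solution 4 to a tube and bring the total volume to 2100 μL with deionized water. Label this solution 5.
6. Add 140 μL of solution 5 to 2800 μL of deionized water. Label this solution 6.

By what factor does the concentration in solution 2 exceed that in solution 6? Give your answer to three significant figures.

1.22 × 10^5

Step 1: 25 μL brought to 75 μL → factor 75/25 = 3
Step 2: 65 μL + 9.6 mL = 9665 μL total → factor 9665/65 = 148.69
Step 3: 90 μL + 1650 μL = 1740 μL total → factor 1740/90 = 19.333
Step 4: 0.5 mL + 4.5 mL = 5 mL total → factor 5/0.5 = 10
Step 5: 70 μL brought to 2100 μL → factor 2100/70 = 30
Step 6: 140 μL + 2800 μL = 2940 μL total → factor 2940/140 = 21
Dilution factor to solution 2 = 446.08; to solution 6 = 5.4332 × 10^7
[solution 2]/[solution 6] = (factor to solution 6)/(factor to solution 2) = 5.4332 × 10^7/446.08 = 1.22 × 10^5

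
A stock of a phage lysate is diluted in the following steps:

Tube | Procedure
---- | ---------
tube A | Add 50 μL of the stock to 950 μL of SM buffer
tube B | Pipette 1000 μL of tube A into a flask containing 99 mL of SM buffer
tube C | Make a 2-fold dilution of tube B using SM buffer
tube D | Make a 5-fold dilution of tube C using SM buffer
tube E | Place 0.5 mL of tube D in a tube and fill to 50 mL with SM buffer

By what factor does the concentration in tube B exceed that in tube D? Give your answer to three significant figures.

10.0

Step 1: 50 μL + 950 μL = 1000 μL total → factor 1000/50 = 20
Step 2: 1000 μL + 99 mL = 1 × 10^5 μL total → factor 1 × 10^5/1000 = 100
Step 3: 2-fold → factor 2
Step 4: 5-fold → factor 5
Dilution factor to tube B = 2000; to tube D = 20000
[tube B]/[tube D] = (factor to tube D)/(factor to tube B) = 20000/2000 = 10.0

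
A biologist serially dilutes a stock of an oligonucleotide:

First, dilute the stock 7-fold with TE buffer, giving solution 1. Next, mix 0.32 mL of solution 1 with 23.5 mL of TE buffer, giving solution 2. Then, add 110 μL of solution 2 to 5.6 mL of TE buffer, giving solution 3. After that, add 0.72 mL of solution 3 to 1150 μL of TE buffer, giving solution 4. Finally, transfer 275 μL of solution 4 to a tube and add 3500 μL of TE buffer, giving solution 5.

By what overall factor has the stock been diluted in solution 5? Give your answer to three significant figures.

Step 1: 7-fold → factor 7
Step 2: 0.32 mL + 23.5 mL = 23.82 mL total → factor 23.82/0.32 = 74.438
Step 3: 110 μL + 5.6 mL = 5710 μL total → factor 5710/110 = 51.909
Step 4: 0.72 mL + 1150 μL = 1.87 mL total → factor 1.87/0.72 = 2.5972
Step 5: 275 μL + 3500 μL = 3775 μL total → factor 3775/275 = 13.727
Overall dilution factor = 7 × 74.438 × 51.909 × 2.5972 × 13.727 = 9.6433 × 10^5

9.64 × 10^5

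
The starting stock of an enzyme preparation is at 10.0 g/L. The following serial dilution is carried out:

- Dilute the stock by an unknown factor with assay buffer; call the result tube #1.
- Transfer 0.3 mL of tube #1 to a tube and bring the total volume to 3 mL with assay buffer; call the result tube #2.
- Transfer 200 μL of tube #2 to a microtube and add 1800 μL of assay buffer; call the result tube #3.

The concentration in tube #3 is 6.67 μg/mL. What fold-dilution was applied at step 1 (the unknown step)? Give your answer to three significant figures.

Step 1: unknown factor x
Step 2: 0.3 mL brought to 3 mL → factor 3/0.3 = 10
Step 3: 200 μL + 1800 μL = 2000 μL total → factor 2000/200 = 10
Product of known-step factors = 100
Overall factor = 10.0 g/L / (6.67 μg/mL) = 1499.3
x = 1499.3 / 100 = 15.0

15.0-fold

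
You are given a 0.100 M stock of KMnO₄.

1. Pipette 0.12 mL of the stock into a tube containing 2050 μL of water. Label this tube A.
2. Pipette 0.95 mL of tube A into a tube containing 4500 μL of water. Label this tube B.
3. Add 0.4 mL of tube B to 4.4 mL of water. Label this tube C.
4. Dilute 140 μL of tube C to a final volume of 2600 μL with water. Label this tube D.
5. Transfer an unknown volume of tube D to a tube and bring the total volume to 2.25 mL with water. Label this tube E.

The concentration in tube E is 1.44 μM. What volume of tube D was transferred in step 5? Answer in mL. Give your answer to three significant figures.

Step 1: 0.12 mL + 2050 μL = 2.17 mL total → factor 2.17/0.12 = 18.083
Step 2: 0.95 mL + 4500 μL = 5.45 mL total → factor 5.45/0.95 = 5.7368
Step 3: 0.4 mL + 4.4 mL = 4.8 mL total → factor 4.8/0.4 = 12
Step 4: 140 μL brought to 2600 μL → factor 2600/140 = 18.571
Step 5: v brought to 2.25 mL → factor = 2.25 mL/v
Product of known-step factors = 23119
Overall factor = 0.100 M / (1.44 μM) = 69444
Step-5 factor = 69444 / 23119 = 3.0037
v = 2.25 mL / 3.0037 = 0.749 mL

0.749 mL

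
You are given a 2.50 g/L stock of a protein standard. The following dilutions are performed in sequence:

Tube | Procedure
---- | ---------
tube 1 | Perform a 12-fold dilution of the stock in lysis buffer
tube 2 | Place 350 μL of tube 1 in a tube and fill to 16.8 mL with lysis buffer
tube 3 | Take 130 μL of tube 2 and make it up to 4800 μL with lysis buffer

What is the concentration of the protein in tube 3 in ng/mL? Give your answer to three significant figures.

Step 1: 12-fold → factor 12
Step 2: 350 μL brought to 16.8 mL → factor 16800/350 = 48
Step 3: 130 μL brought to 4800 μL → factor 4800/130 = 36.923
Overall dilution factor = 12 × 48 × 36.923 = 21268
Final = 2.50 g/L / 21268 = 0.0001175 g/L = 118 ng/mL

118 ng/mL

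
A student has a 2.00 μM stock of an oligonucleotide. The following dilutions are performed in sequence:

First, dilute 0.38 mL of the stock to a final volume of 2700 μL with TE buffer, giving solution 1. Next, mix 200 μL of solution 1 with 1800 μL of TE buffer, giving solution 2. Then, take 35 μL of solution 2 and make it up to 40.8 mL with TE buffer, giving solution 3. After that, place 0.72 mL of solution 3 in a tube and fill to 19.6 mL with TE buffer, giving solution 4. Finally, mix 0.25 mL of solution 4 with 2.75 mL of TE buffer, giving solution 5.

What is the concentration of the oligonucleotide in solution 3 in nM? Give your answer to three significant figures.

0.0241 nM

Step 1: 0.38 mL brought to 2700 μL → factor 2.7/0.38 = 7.1053
Step 2: 200 μL + 1800 μL = 2000 μL total → factor 2000/200 = 10
Step 3: 35 μL brought to 40.8 mL → factor 40800/35 = 1165.7
Dilution factor through solution 3 = 7.1053 × 10 × 1165.7 = 82827
[solution 3] = 2.00 μM / 82827 = 2.415 × 10^-5 μM = 0.0241 nM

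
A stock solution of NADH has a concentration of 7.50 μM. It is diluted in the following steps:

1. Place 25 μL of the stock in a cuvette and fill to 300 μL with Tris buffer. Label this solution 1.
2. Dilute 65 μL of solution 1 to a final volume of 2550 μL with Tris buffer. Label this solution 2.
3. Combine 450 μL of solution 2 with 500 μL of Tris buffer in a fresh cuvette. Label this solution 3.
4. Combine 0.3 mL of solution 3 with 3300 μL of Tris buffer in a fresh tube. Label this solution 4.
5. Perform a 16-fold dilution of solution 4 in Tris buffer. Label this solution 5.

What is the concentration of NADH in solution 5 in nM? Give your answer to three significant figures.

Step 1: 25 μL brought to 300 μL → factor 300/25 = 12
Step 2: 65 μL brought to 2550 μL → factor 2550/65 = 39.231
Step 3: 450 μL + 500 μL = 950 μL total → factor 950/450 = 2.1111
Step 4: 0.3 mL + 3300 μL = 3.6 mL total → factor 3.6/0.3 = 12
Step 5: 16-fold → factor 16
Overall dilution factor = 12 × 39.231 × 2.1111 × 12 × 16 = 1.9082 × 10^5
Final = 7.50 μM / 1.9082 × 10^5 = 3.930 × 10^-5 μM = 0.0393 nM

0.0393 nM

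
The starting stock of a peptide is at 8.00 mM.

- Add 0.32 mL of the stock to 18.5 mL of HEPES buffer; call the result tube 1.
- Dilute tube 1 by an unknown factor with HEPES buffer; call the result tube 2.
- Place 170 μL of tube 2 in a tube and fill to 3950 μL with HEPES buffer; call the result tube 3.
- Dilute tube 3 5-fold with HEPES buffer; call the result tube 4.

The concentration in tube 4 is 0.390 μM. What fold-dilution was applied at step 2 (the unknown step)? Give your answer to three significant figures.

Step 1: 0.32 mL + 18.5 mL = 18.82 mL total → factor 18.82/0.32 = 58.812
Step 2: unknown factor x
Step 3: 170 μL brought to 3950 μL → factor 3950/170 = 23.235
Step 4: 5-fold → factor 5
Product of known-step factors = 6832.6
Overall factor = 8.00 mM / (0.390 μM) = 20513
x = 20513 / 6832.6 = 3.00

3.00-fold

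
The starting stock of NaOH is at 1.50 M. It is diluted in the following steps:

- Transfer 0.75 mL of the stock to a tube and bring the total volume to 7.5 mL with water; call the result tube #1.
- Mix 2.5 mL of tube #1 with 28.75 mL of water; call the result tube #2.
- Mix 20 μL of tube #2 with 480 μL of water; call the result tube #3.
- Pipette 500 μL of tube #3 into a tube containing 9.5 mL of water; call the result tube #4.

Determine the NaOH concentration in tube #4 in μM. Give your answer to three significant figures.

Step 1: 0.75 mL brought to 7.5 mL → factor 7.5/0.75 = 10
Step 2: 2.5 mL + 28.75 mL = 31.25 mL total → factor 31.25/2.5 = 12.5
Step 3: 20 μL + 480 μL = 500 μL total → factor 500/20 = 25
Step 4: 500 μL + 9.5 mL = 10000 μL total → factor 10000/500 = 20
Overall dilution factor = 10 × 12.5 × 25 × 20 = 62500
Final = 1.50 M / 62500 = 2.400 × 10^-5 M = 24.0 μM

24.0 μM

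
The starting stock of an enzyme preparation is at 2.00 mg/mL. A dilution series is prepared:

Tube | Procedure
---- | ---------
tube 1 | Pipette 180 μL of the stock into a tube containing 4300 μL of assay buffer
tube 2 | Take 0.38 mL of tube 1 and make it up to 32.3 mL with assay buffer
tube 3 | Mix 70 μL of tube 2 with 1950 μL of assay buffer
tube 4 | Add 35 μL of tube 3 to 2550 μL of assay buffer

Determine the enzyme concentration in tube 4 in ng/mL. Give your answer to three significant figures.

0.444 ng/mL

Step 1: 180 μL + 4300 μL = 4480 μL total → factor 4480/180 = 24.889
Step 2: 0.38 mL brought to 32.3 mL → factor 32.3/0.38 = 85
Step 3: 70 μL + 1950 μL = 2020 μL total → factor 2020/70 = 28.857
Step 4: 35 μL + 2550 μL = 2585 μL total → factor 2585/35 = 73.857
Overall dilution factor = 24.889 × 85 × 28.857 × 73.857 = 4.5089 × 10^6
Final = 2.00 mg/mL / 4.5089 × 10^6 = 4.436 × 10^-7 mg/mL = 0.444 ng/mL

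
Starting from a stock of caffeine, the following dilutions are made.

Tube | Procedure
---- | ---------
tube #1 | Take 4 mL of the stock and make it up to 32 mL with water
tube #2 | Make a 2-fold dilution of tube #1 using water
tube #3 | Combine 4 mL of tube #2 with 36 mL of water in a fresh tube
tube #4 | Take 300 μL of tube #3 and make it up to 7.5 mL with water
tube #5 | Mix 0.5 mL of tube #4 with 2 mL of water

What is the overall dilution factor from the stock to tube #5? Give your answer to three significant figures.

Step 1: 4 mL brought to 32 mL → factor 32/4 = 8
Step 2: 2-fold → factor 2
Step 3: 4 mL + 36 mL = 40 mL total → factor 40/4 = 10
Step 4: 300 μL brought to 7.5 mL → factor 7500/300 = 25
Step 5: 0.5 mL + 2 mL = 2.5 mL total → factor 2.5/0.5 = 5
Overall dilution factor = 8 × 2 × 10 × 25 × 5 = 20000

2.00 × 10^4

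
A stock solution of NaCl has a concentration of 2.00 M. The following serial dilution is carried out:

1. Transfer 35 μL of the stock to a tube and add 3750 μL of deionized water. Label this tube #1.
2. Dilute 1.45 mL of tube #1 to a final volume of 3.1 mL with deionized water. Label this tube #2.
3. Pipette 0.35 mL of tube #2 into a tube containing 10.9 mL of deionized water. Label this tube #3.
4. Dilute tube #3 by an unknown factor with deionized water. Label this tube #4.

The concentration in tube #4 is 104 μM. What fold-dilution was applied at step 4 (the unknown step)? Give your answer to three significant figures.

Step 1: 35 μL + 3750 μL = 3785 μL total → factor 3785/35 = 108.14
Step 2: 1.45 mL brought to 3.1 mL → factor 3.1/1.45 = 2.1379
Step 3: 0.35 mL + 10.9 mL = 11.25 mL total → factor 11.25/0.35 = 32.143
Step 4: unknown factor x
Product of known-step factors = 7431.5
Overall factor = 2.00 M / (104 μM) = 19231
x = 19231 / 7431.5 = 2.59

2.59-fold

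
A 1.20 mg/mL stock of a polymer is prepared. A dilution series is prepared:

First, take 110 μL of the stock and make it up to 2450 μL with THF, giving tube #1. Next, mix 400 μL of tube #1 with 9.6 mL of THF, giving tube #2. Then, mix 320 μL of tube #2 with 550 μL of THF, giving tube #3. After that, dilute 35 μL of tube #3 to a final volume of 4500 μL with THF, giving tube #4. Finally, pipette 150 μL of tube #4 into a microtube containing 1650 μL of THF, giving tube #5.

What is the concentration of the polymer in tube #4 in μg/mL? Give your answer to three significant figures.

Step 1: 110 μL brought to 2450 μL → factor 2450/110 = 22.273
Step 2: 400 μL + 9.6 mL = 10000 μL total → factor 10000/400 = 25
Step 3: 320 μL + 550 μL = 870 μL total → factor 870/320 = 2.7188
Step 4: 35 μL brought to 4500 μL → factor 4500/35 = 128.57
Dilution factor through tube #4 = 22.273 × 25 × 2.7188 × 128.57 = 1.9464 × 10^5
[tube #4] = 1.20 mg/mL / 1.9464 × 10^5 = 6.165 × 10^-6 mg/mL = 0.00617 μg/mL

0.00617 μg/mL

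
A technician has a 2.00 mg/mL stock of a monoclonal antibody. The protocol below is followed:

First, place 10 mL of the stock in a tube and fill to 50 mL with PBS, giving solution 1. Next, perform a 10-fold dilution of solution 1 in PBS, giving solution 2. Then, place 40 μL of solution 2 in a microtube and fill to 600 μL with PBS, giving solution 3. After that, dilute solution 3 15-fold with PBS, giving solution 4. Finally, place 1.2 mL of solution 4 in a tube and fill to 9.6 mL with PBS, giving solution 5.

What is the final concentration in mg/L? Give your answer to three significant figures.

Step 1: 10 mL brought to 50 mL → factor 50/10 = 5
Step 2: 10-fold → factor 10
Step 3: 40 μL brought to 600 μL → factor 600/40 = 15
Step 4: 15-fold → factor 15
Step 5: 1.2 mL brought to 9.6 mL → factor 9.6/1.2 = 8
Overall dilution factor = 5 × 10 × 15 × 15 × 8 = 90000
Final = 2.00 mg/mL / 90000 = 2.222 × 10^-5 mg/mL = 0.0222 mg/L

0.0222 mg/L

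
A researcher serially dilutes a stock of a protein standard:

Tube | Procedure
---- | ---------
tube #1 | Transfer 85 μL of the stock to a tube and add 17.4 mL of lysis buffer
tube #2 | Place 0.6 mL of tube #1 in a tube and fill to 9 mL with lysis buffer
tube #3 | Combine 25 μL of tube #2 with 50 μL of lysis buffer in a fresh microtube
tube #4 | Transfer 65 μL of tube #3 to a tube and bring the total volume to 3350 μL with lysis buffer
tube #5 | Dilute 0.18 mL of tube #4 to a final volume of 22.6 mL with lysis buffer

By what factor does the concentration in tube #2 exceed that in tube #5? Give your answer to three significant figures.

Step 1: 85 μL + 17.4 mL = 17485 μL total → factor 17485/85 = 205.71
Step 2: 0.6 mL brought to 9 mL → factor 9/0.6 = 15
Step 3: 25 μL + 50 μL = 75 μL total → factor 75/25 = 3
Step 4: 65 μL brought to 3350 μL → factor 3350/65 = 51.538
Step 5: 0.18 mL brought to 22.6 mL → factor 22.6/0.18 = 125.56
Dilution factor to tube #2 = 3085.6; to tube #5 = 5.99 × 10^7
[tube #2]/[tube #5] = (factor to tube #5)/(factor to tube #2) = 5.99 × 10^7/3085.6 = 1.94 × 10^4

1.94 × 10^4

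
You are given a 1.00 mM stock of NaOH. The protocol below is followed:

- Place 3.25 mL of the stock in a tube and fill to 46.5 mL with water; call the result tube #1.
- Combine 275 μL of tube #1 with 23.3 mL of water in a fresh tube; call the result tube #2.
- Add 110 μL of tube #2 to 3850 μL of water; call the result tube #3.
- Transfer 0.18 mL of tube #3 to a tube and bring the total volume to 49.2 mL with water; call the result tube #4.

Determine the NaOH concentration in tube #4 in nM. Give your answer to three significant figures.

0.0829 nM

Step 1: 3.25 mL brought to 46.5 mL → factor 46.5/3.25 = 14.308
Step 2: 275 μL + 23.3 mL = 23575 μL total → factor 23575/275 = 85.727
Step 3: 110 μL + 3850 μL = 3960 μL total → factor 3960/110 = 36
Step 4: 0.18 mL brought to 49.2 mL → factor 49.2/0.18 = 273.33
Overall dilution factor = 14.308 × 85.727 × 36 × 273.33 = 1.2069 × 10^7
Final = 1.00 mM / 1.2069 × 10^7 = 8.285 × 10^-8 mM = 0.0829 nM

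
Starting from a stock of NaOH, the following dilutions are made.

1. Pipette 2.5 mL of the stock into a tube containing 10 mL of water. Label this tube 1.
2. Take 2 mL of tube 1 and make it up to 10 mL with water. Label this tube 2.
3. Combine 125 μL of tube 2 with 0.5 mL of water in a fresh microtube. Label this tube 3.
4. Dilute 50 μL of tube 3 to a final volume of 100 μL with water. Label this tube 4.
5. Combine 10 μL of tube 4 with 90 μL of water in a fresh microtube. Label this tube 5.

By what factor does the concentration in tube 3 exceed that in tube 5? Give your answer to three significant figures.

Step 1: 2.5 mL + 10 mL = 12.5 mL total → factor 12.5/2.5 = 5
Step 2: 2 mL brought to 10 mL → factor 10/2 = 5
Step 3: 125 μL + 0.5 mL = 625 μL total → factor 625/125 = 5
Step 4: 50 μL brought to 100 μL → factor 100/50 = 2
Step 5: 10 μL + 90 μL = 100 μL total → factor 100/10 = 10
Dilution factor to tube 3 = 125; to tube 5 = 2500
[tube 3]/[tube 5] = (factor to tube 5)/(factor to tube 3) = 2500/125 = 20.0

20.0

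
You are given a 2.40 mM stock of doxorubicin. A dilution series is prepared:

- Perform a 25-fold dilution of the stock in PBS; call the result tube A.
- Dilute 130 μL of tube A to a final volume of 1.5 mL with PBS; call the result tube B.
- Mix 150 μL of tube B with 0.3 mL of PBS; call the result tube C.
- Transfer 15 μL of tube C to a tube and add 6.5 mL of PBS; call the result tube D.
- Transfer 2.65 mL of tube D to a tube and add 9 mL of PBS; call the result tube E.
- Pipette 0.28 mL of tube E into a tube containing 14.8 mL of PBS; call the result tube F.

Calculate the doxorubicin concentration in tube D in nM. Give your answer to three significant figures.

Step 1: 25-fold → factor 25
Step 2: 130 μL brought to 1.5 mL → factor 1500/130 = 11.538
Step 3: 150 μL + 0.3 mL = 450 μL total → factor 450/150 = 3
Step 4: 15 μL + 6.5 mL = 6515 μL total → factor 6515/15 = 434.33
Dilution factor through tube D = 25 × 11.538 × 3 × 434.33 = 3.7587 × 10^5
[tube D] = 2.40 mM / 3.7587 × 10^5 = 6.385 × 10^-6 mM = 6.39 nM

6.39 nM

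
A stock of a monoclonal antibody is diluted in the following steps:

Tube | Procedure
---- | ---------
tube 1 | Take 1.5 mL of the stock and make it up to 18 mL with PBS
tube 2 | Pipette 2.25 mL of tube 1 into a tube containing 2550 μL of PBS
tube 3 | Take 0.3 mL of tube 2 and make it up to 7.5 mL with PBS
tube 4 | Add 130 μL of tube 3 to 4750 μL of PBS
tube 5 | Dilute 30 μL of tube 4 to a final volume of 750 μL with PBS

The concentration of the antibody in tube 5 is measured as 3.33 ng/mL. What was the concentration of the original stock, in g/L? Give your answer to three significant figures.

2.00 g/L

Step 1: 1.5 mL brought to 18 mL → factor 18/1.5 = 12
Step 2: 2.25 mL + 2550 μL = 4.8 mL total → factor 4.8/2.25 = 2.1333
Step 3: 0.3 mL brought to 7.5 mL → factor 7.5/0.3 = 25
Step 4: 130 μL + 4750 μL = 4880 μL total → factor 4880/130 = 37.538
Step 5: 30 μL brought to 750 μL → factor 750/30 = 25
Overall dilution factor = 12 × 2.1333 × 25 × 37.538 × 25 = 6.0062 × 10^5
Stock = 3.33 ng/mL × 6.0062 × 10^5 = 2.000 × 10^6 ng/mL = 2.00 g/L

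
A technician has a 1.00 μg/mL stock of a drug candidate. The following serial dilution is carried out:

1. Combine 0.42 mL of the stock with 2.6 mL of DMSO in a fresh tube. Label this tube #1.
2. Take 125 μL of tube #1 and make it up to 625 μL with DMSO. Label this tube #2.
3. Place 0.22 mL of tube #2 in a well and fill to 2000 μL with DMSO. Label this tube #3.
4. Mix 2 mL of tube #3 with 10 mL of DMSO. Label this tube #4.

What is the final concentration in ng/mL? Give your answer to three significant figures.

0.510 ng/mL

Step 1: 0.42 mL + 2.6 mL = 3.02 mL total → factor 3.02/0.42 = 7.1905
Step 2: 125 μL brought to 625 μL → factor 625/125 = 5
Step 3: 0.22 mL brought to 2000 μL → factor 2/0.22 = 9.0909
Step 4: 2 mL + 10 mL = 12 mL total → factor 12/2 = 6
Overall dilution factor = 7.1905 × 5 × 9.0909 × 6 = 1961
Final = 1.00 μg/mL / 1961 = 0.0005099 μg/mL = 0.510 ng/mL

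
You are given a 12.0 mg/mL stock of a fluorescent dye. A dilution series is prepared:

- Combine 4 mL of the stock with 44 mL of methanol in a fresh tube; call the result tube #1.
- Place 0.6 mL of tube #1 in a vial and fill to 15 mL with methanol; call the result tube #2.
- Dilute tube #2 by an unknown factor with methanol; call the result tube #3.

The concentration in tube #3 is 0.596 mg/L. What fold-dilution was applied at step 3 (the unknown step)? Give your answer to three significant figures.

67.1-fold

Step 1: 4 mL + 44 mL = 48 mL total → factor 48/4 = 12
Step 2: 0.6 mL brought to 15 mL → factor 15/0.6 = 25
Step 3: unknown factor x
Product of known-step factors = 300
Overall factor = 12.0 mg/mL / (0.596 mg/L) = 20134
x = 20134 / 300 = 67.1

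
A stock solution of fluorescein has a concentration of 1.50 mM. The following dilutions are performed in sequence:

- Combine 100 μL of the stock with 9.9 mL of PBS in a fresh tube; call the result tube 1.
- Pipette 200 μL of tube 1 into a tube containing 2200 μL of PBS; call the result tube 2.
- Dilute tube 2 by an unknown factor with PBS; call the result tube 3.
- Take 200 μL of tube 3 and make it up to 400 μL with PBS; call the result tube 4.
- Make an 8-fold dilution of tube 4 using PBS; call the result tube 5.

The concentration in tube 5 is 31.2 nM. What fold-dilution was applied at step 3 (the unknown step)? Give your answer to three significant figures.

2.50-fold

Step 1: 100 μL + 9.9 mL = 10000 μL total → factor 10000/100 = 100
Step 2: 200 μL + 2200 μL = 2400 μL total → factor 2400/200 = 12
Step 3: unknown factor x
Step 4: 200 μL brought to 400 μL → factor 400/200 = 2
Step 5: 8-fold → factor 8
Product of known-step factors = 19200
Overall factor = 1.50 mM / (31.2 nM) = 48077
x = 48077 / 19200 = 2.50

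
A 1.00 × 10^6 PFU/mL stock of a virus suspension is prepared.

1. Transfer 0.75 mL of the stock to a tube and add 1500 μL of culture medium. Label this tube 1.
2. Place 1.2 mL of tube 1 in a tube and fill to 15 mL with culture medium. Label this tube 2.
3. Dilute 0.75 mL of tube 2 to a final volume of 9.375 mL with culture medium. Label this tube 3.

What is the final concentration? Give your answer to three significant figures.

Step 1: 0.75 mL + 1500 μL = 2.25 mL total → factor 2.25/0.75 = 3
Step 2: 1.2 mL brought to 15 mL → factor 15/1.2 = 12.5
Step 3: 0.75 mL brought to 9.375 mL → factor 9.375/0.75 = 12.5
Overall dilution factor = 3 × 12.5 × 12.5 = 468.75
Final = 1.00 × 10^6 PFU/mL / 468.75 = 2.13 × 10^3 PFU/mL

2.13 × 10^3 PFU/mL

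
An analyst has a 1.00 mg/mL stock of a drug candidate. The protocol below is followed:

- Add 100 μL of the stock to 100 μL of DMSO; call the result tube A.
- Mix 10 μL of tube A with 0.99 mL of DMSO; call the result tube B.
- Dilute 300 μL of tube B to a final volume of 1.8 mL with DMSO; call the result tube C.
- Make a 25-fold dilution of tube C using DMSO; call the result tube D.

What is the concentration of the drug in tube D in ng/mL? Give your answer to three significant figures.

33.3 ng/mL

Step 1: 100 μL + 100 μL = 200 μL total → factor 200/100 = 2
Step 2: 10 μL + 0.99 mL = 1000 μL total → factor 1000/10 = 100
Step 3: 300 μL brought to 1.8 mL → factor 1800/300 = 6
Step 4: 25-fold → factor 25
Overall dilution factor = 2 × 100 × 6 × 25 = 30000
Final = 1.00 mg/mL / 30000 = 3.333 × 10^-5 mg/mL = 33.3 ng/mL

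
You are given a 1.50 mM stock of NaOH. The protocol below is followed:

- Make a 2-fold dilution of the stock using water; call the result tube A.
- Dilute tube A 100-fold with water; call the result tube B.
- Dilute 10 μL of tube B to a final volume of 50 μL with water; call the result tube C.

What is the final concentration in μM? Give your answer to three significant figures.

Step 1: 2-fold → factor 2
Step 2: 100-fold → factor 100
Step 3: 10 μL brought to 50 μL → factor 50/10 = 5
Overall dilution factor = 2 × 100 × 5 = 1000
Final = 1.50 mM / 1000 = 0.001500 mM = 1.50 μM

1.50 μM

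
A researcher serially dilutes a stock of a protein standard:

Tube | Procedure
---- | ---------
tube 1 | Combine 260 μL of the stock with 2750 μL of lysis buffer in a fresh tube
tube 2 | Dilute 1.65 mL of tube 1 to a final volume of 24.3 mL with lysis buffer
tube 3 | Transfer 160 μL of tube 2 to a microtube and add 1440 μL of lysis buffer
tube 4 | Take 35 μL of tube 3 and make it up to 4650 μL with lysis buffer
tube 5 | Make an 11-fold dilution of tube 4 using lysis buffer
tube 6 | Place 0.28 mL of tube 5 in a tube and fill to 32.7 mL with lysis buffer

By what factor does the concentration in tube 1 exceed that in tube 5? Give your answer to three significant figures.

2.15 × 10^5

Step 1: 260 μL + 2750 μL = 3010 μL total → factor 3010/260 = 11.577
Step 2: 1.65 mL brought to 24.3 mL → factor 24.3/1.65 = 14.727
Step 3: 160 μL + 1440 μL = 1600 μL total → factor 1600/160 = 10
Step 4: 35 μL brought to 4650 μL → factor 4650/35 = 132.86
Step 5: 11-fold → factor 11
Dilution factor to tube 1 = 11.577; to tube 5 = 2.4917 × 10^6
[tube 1]/[tube 5] = (factor to tube 5)/(factor to tube 1) = 2.4917 × 10^6/11.577 = 2.15 × 10^5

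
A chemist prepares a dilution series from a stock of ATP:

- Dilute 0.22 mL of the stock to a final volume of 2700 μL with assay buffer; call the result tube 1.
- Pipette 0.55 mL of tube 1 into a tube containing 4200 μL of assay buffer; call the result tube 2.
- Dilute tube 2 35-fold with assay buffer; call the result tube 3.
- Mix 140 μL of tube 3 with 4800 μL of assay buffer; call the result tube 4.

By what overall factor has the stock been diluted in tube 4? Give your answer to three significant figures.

1.31 × 10^5

Step 1: 0.22 mL brought to 2700 μL → factor 2.7/0.22 = 12.273
Step 2: 0.55 mL + 4200 μL = 4.75 mL total → factor 4.75/0.55 = 8.6364
Step 3: 35-fold → factor 35
Step 4: 140 μL + 4800 μL = 4940 μL total → factor 4940/140 = 35.286
Overall dilution factor = 12.273 × 8.6364 × 35 × 35.286 = 1.309 × 10^5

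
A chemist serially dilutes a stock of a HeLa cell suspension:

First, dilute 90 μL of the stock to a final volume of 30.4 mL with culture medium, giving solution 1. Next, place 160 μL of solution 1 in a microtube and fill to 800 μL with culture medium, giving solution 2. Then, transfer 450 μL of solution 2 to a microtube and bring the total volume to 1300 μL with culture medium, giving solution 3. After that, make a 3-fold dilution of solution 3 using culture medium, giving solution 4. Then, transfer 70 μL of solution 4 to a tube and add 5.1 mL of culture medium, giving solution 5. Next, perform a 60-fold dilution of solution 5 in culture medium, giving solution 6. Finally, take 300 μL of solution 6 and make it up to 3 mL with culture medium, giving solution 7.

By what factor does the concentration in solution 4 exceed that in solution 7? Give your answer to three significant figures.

Step 1: 90 μL brought to 30.4 mL → factor 30400/90 = 337.78
Step 2: 160 μL brought to 800 μL → factor 800/160 = 5
Step 3: 450 μL brought to 1300 μL → factor 1300/450 = 2.8889
Step 4: 3-fold → factor 3
Step 5: 70 μL + 5.1 mL = 5170 μL total → factor 5170/70 = 73.857
Step 6: 60-fold → factor 60
Step 7: 300 μL brought to 3 mL → factor 3000/300 = 10
Dilution factor to solution 4 = 14637; to solution 7 = 6.4863 × 10^8
[solution 4]/[solution 7] = (factor to solution 7)/(factor to solution 4) = 6.4863 × 10^8/14637 = 4.43 × 10^4

4.43 × 10^4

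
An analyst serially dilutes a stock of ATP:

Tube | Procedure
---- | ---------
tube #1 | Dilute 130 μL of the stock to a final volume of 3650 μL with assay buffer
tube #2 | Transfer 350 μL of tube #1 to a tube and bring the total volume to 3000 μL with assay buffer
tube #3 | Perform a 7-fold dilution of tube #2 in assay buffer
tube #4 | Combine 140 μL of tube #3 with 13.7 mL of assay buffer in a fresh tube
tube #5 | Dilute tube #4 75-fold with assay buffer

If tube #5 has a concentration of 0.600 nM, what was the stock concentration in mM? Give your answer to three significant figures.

7.49 mM

Step 1: 130 μL brought to 3650 μL → factor 3650/130 = 28.077
Step 2: 350 μL brought to 3000 μL → factor 3000/350 = 8.5714
Step 3: 7-fold → factor 7
Step 4: 140 μL + 13.7 mL = 13840 μL total → factor 13840/140 = 98.857
Step 5: 75-fold → factor 75
Overall dilution factor = 28.077 × 8.5714 × 7 × 98.857 × 75 = 1.249 × 10^7
Stock = 0.600 nM × 1.249 × 10^7 = 7.494 × 10^6 nM = 7.49 mM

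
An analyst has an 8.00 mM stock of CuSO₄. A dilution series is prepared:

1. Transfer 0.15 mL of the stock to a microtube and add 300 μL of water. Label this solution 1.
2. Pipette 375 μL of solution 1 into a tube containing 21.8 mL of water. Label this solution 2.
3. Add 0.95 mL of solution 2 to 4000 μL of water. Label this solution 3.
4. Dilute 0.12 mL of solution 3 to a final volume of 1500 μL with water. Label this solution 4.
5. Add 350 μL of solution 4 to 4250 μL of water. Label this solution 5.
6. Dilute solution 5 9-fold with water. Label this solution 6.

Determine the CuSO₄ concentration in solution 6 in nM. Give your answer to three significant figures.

Step 1: 0.15 mL + 300 μL = 0.45 mL total → factor 0.45/0.15 = 3
Step 2: 375 μL + 21.8 mL = 22175 μL total → factor 22175/375 = 59.133
Step 3: 0.95 mL + 4000 μL = 4.95 mL total → factor 4.95/0.95 = 5.2105
Step 4: 0.12 mL brought to 1500 μL → factor 1.5/0.12 = 12.5
Step 5: 350 μL + 4250 μL = 4600 μL total → factor 4600/350 = 13.143
Step 6: 9-fold → factor 9
Overall dilution factor = 3 × 59.133 × 5.2105 × 12.5 × 13.143 × 9 = 1.3667 × 10^6
Final = 8.00 mM / 1.3667 × 10^6 = 5.853 × 10^-6 mM = 5.85 nM

5.85 nM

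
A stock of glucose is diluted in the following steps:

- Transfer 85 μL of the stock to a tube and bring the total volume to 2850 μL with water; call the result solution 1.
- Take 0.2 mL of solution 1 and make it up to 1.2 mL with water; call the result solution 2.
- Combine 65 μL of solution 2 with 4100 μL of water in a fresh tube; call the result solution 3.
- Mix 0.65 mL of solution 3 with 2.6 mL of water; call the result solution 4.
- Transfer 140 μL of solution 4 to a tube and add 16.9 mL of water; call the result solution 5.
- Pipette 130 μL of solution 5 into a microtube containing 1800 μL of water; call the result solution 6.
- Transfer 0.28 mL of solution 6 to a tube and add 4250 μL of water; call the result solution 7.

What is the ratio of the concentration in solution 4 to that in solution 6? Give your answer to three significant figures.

Step 1: 85 μL brought to 2850 μL → factor 2850/85 = 33.529
Step 2: 0.2 mL brought to 1.2 mL → factor 1.2/0.2 = 6
Step 3: 65 μL + 4100 μL = 4165 μL total → factor 4165/65 = 64.077
Step 4: 0.65 mL + 2.6 mL = 3.25 mL total → factor 3.25/0.65 = 5
Step 5: 140 μL + 16.9 mL = 17040 μL total → factor 17040/140 = 121.71
Step 6: 130 μL + 1800 μL = 1930 μL total → factor 1930/130 = 14.846
Dilution factor to solution 4 = 64454; to solution 6 = 1.1647 × 10^8
[solution 4]/[solution 6] = (factor to solution 6)/(factor to solution 4) = 1.1647 × 10^8/64454 = 1.81 × 10^3

1.81 × 10^3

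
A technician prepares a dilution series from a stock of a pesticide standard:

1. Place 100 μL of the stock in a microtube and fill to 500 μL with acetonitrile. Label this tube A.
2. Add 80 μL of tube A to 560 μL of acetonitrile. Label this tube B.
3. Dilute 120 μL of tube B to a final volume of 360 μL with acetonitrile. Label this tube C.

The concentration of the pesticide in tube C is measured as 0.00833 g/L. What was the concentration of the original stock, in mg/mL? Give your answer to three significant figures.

Step 1: 100 μL brought to 500 μL → factor 500/100 = 5
Step 2: 80 μL + 560 μL = 640 μL total → factor 640/80 = 8
Step 3: 120 μL brought to 360 μL → factor 360/120 = 3
Overall dilution factor = 5 × 8 × 3 = 120
Stock = 0.00833 g/L × 120 = 0.9996 g/L = 1.00 mg/mL

1.00 mg/mL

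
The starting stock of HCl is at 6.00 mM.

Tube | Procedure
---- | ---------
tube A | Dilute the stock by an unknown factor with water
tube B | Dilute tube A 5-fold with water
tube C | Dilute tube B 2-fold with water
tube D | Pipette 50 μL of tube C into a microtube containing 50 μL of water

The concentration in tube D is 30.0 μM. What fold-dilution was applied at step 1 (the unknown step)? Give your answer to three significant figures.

10.0-fold

Step 1: unknown factor x
Step 2: 5-fold → factor 5
Step 3: 2-fold → factor 2
Step 4: 50 μL + 50 μL = 100 μL total → factor 100/50 = 2
Product of known-step factors = 20
Overall factor = 6.00 mM / (30.0 μM) = 200
x = 200 / 20 = 10.0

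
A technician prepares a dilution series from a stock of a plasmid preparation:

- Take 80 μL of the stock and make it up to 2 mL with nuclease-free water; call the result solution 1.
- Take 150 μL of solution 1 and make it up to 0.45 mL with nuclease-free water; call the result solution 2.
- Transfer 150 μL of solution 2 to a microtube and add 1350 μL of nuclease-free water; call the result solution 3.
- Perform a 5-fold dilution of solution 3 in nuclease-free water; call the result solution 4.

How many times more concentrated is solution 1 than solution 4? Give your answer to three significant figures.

150

Step 1: 80 μL brought to 2 mL → factor 2000/80 = 25
Step 2: 150 μL brought to 0.45 mL → factor 450/150 = 3
Step 3: 150 μL + 1350 μL = 1500 μL total → factor 1500/150 = 10
Step 4: 5-fold → factor 5
Dilution factor to solution 1 = 25; to solution 4 = 3750
[solution 1]/[solution 4] = (factor to solution 4)/(factor to solution 1) = 3750/25 = 150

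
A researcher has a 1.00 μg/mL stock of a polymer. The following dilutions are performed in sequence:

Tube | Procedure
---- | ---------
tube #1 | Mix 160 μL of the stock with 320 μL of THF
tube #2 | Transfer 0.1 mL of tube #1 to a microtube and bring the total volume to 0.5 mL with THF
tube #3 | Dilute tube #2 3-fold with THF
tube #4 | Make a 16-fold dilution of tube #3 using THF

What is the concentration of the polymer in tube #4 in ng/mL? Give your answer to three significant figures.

1.39 ng/mL

Step 1: 160 μL + 320 μL = 480 μL total → factor 480/160 = 3
Step 2: 0.1 mL brought to 0.5 mL → factor 0.5/0.1 = 5
Step 3: 3-fold → factor 3
Step 4: 16-fold → factor 16
Overall dilution factor = 3 × 5 × 3 × 16 = 720
Final = 1.00 μg/mL / 720 = 0.001389 μg/mL = 1.39 ng/mL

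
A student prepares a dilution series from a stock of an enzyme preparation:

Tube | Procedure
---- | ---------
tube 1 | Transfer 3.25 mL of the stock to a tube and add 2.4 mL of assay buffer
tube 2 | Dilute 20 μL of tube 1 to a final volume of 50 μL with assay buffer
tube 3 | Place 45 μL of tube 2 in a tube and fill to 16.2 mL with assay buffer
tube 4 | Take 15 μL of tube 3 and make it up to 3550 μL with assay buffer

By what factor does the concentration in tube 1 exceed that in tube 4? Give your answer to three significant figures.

Step 1: 3.25 mL + 2.4 mL = 5.65 mL total → factor 5.65/3.25 = 1.7385
Step 2: 20 μL brought to 50 μL → factor 50/20 = 2.5
Step 3: 45 μL brought to 16.2 mL → factor 16200/45 = 360
Step 4: 15 μL brought to 3550 μL → factor 3550/15 = 236.67
Dilution factor to tube 1 = 1.7385; to tube 4 = 3.7029 × 10^5
[tube 1]/[tube 4] = (factor to tube 4)/(factor to tube 1) = 3.7029 × 10^5/1.7385 = 2.13 × 10^5

2.13 × 10^5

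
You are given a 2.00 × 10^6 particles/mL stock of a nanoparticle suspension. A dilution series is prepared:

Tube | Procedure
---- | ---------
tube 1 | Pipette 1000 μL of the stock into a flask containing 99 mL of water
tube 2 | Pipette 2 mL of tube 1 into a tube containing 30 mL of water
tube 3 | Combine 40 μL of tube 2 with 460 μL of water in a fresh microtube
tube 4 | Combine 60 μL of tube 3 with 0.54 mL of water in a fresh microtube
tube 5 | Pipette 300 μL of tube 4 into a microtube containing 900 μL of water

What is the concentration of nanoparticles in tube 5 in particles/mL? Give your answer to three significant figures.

Step 1: 1000 μL + 99 mL = 1 × 10^5 μL total → factor 1 × 10^5/1000 = 100
Step 2: 2 mL + 30 mL = 32 mL total → factor 32/2 = 16
Step 3: 40 μL + 460 μL = 500 μL total → factor 500/40 = 12.5
Step 4: 60 μL + 0.54 mL = 600 μL total → factor 600/60 = 10
Step 5: 300 μL + 900 μL = 1200 μL total → factor 1200/300 = 4
Overall dilution factor = 100 × 16 × 12.5 × 10 × 4 = 8 × 10^5
Final = 2.00 × 10^6 particles/mL / 8 × 10^5 = 2.50 particles/mL

2.50 particles/mL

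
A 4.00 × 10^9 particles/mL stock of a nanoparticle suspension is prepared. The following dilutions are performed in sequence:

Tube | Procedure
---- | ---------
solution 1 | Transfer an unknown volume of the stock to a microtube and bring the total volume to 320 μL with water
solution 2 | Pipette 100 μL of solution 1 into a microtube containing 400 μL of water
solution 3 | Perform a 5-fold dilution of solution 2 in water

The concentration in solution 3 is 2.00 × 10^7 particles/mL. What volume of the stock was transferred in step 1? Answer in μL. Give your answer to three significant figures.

Step 1: v brought to 320 μL → factor = 320 μL/v
Step 2: 100 μL + 400 μL = 500 μL total → factor 500/100 = 5
Step 3: 5-fold → factor 5
Product of known-step factors = 25
Overall factor = 4.00 × 10^9 particles/mL / (2.00 × 10^7 particles/mL) = 200
Step-1 factor = 200 / 25 = 8
v = 320 μL / 8 = 40.0 μL

40.0 μL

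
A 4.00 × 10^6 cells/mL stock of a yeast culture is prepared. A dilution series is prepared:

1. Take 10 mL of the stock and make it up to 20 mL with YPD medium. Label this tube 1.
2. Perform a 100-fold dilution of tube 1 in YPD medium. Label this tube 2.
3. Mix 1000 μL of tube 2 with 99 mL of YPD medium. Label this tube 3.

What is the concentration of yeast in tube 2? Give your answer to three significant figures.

Step 1: 10 mL brought to 20 mL → factor 20/10 = 2
Step 2: 100-fold → factor 100
Dilution factor through tube 2 = 2 × 100 = 200
[tube 2] = 4.00 × 10^6 cells/mL / 200 = 2.00 × 10^4 cells/mL

2.00 × 10^4 cells/mL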